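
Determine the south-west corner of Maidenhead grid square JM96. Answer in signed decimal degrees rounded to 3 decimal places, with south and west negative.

Field J=9, M=12: +9·20° lon, +12·10° lat → SW at lon 0°, lat 30°.
Square 9, 6: +9·2° lon, +6·1° lat → SW at lon 18°, lat 36°.
latitude 36.000, longitude 18.000.

36.000, 18.000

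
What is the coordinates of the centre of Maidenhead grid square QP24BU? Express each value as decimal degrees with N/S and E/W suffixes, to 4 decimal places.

64.8542° N, 144.1250° E

Field Q=16, P=15: +16·20° lon, +15·10° lat → SW at lon 140°, lat 60°.
Square 2, 4: +2·2° lon, +4·1° lat → SW at lon 144°, lat 64°.
Subsquare b=1, u=20: +1·0.0833333° lon, +20·0.0416667° lat → SW at lon 144.083°, lat 64.8333°.
Cell spans 0.0833333° lon × 0.0416667° lat. Centre is SW corner plus half of each.
latitude 64.8542° N, longitude 144.1250° E.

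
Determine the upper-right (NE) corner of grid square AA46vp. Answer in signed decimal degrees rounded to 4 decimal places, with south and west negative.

-83.3333, -170.1667

Field A=0, A=0: +0·20° lon, +0·10° lat → SW at lon -180°, lat -90°.
Square 4, 6: +4·2° lon, +6·1° lat → SW at lon -172°, lat -84°.
Subsquare v=21, p=15: +21·0.0833333° lon, +15·0.0416667° lat → SW at lon -170.25°, lat -83.375°.
Cell spans 0.0833333° lon × 0.0416667° lat. NE corner is SW corner plus one full cell.
latitude -83.3333, longitude -170.1667.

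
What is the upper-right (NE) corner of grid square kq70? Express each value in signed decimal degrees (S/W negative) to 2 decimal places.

Field K=10, Q=16: +10·20° lon, +16·10° lat → SW at lon 20°, lat 70°.
Square 7, 0: +7·2° lon, +0·1° lat → SW at lon 34°, lat 70°.
Cell spans 2° lon × 1° lat. NE corner is SW corner plus one full cell.
latitude 71.00, longitude 36.00.

71.00, 36.00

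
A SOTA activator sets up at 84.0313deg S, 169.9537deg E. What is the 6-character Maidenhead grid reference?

RA45xx

Shift to the Maidenhead origin (180°W, 90°S): lon 349.9537, lat 5.9687.
Field: lon ⌊349.9537/20⌋ = 17 → R; lat ⌊5.9687/10⌋ = 0 → A.
Square: lon ⌊9.9537/2⌋ = 4; lat ⌊5.9687/1⌋ = 5.
Subsquare: lon ⌊1.9537/0.0833333⌋ = 23 → x; lat ⌊0.9687/0.0416667⌋ = 23 → x.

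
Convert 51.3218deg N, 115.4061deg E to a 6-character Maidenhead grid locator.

Offset from 180°W / 90°S: lon 295.4061°, lat 141.3218°.
Field (20°×10°, letters A–R): lon ⌊295.4061/20⌋ = 14 → O; lat ⌊141.3218/10⌋ = 14 → O.
Square (2°×1°, digits 0–9): lon ⌊15.4061/2⌋ = 7; lat ⌊1.3218/1⌋ = 1.
Subsquare (5′×2.5′, letters a–x): lon ⌊1.4061/0.0833333⌋ = 16 → q; lat ⌊0.3218/0.0416667⌋ = 7 → h.

OO71qh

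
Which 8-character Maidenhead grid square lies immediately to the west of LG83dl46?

LG83dl36

Longitude extended square 4; −1 → 3.
The latitude characters are unchanged.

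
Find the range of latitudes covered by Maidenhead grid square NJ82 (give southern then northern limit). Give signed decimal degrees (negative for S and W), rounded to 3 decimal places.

2.000, 3.000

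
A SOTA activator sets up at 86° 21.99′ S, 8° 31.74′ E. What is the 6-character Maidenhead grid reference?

JA43gp

Offset from 180°W / 90°S: lon 188.5290°, lat 3.6335°.
Field (20°×10°, letters A–R): lon ⌊188.5290/20⌋ = 9 → J; lat ⌊3.6335/10⌋ = 0 → A.
Square (2°×1°, digits 0–9): lon ⌊8.5290/2⌋ = 4; lat ⌊3.6335/1⌋ = 3.
Subsquare (5′×2.5′, letters a–x): lon ⌊0.5290/0.0833333⌋ = 6 → g; lat ⌊0.6335/0.0416667⌋ = 15 → p.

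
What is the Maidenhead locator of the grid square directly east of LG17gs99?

LG17hs09

Longitude extended square 9; +1 → 10, wraps to 0, carry into subsquare.
Longitude subsquare g = 6; +1 → 7 = h.
The latitude characters are unchanged.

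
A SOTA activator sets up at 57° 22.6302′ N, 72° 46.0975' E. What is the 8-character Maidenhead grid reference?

Add 180° to longitude and 90° to latitude: 252.76829, 147.37717.
Field: lon ⌊252.76829/20⌋ = 12 → M; lat ⌊147.37717/10⌋ = 14 → O.
Square: lon ⌊12.76829/2⌋ = 6; lat ⌊7.37717/1⌋ = 7.
Subsquare: lon ⌊0.76829/0.0833333⌋ = 9 → j; lat ⌊0.37717/0.0416667⌋ = 9 → j.
Extended square: lon ⌊0.01829/0.00833333⌋ = 2; lat ⌊0.00217/0.00416667⌋ = 0.

MO67jj20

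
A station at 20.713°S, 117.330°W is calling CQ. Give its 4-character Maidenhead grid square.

DG19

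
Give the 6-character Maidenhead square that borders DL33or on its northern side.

Latitude subsquare r = 17; +1 → 18 = s.
The longitude characters are unchanged.

DL33os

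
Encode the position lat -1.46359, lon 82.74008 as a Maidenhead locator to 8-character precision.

NI18im88

Add 180° to longitude and 90° to latitude: 262.74008, 88.53641.
Field: lon ⌊262.74008/20⌋ = 13 → N; lat ⌊88.53641/10⌋ = 8 → I.
Square: lon ⌊2.74008/2⌋ = 1; lat ⌊8.53641/1⌋ = 8.
Subsquare: lon ⌊0.74008/0.0833333⌋ = 8 → i; lat ⌊0.53641/0.0416667⌋ = 12 → m.
Extended square: lon ⌊0.07341/0.00833333⌋ = 8; lat ⌊0.03641/0.00416667⌋ = 8.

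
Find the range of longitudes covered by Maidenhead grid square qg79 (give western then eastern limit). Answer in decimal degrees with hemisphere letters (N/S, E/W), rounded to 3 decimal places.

154.000° E, 156.000° E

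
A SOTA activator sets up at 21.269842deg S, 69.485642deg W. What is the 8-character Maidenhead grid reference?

FG58gr15

Add 180° to longitude and 90° to latitude: 110.51436, 68.73016.
Field: lon ⌊110.51436/20⌋ = 5 → F; lat ⌊68.73016/10⌋ = 6 → G.
Square: lon ⌊10.51436/2⌋ = 5; lat ⌊8.73016/1⌋ = 8.
Subsquare: lon ⌊0.51436/0.0833333⌋ = 6 → g; lat ⌊0.73016/0.0416667⌋ = 17 → r.
Extended square: lon ⌊0.01436/0.00833333⌋ = 1; lat ⌊0.02182/0.00416667⌋ = 5.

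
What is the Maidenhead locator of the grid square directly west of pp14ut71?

Longitude extended square 7; −1 → 6.
The latitude characters are unchanged.

PP14ut61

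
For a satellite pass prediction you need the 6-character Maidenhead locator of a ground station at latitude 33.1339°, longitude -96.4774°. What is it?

EM13sd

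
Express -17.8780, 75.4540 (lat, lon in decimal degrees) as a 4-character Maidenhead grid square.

Shift to the Maidenhead origin (180°W, 90°S): lon 255.45, lat 72.12.
Field (20°×10°, letters A–R): lon ⌊255.45/20⌋ = 12 → M; lat ⌊72.12/10⌋ = 7 → H.
Square (2°×1°, digits 0–9): lon ⌊15.45/2⌋ = 7; lat ⌊2.12/1⌋ = 2.

MH72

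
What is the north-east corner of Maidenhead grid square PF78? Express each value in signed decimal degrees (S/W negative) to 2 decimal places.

Field P=15, F=5: +15·20° lon, +5·10° lat → SW at lon 120°, lat -40°.
Square 7, 8: +7·2° lon, +8·1° lat → SW at lon 134°, lat -32°.
Cell spans 2° lon × 1° lat. NE corner is SW corner plus one full cell.
latitude -31.00, longitude 136.00.

-31.00, 136.00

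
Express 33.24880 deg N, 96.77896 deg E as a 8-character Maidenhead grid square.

Add 180° to longitude and 90° to latitude: 276.77896, 123.24880.
Field: 276.77896/20 → 13 → N, 123.24880/10 → 12 → M; chars NM.
Square: 16.77896/2 → 8, 3.24880/1 → 3; chars 83.
Subsquare: 0.77896/0.0833333 → 9 → j, 0.24880/0.0416667 → 5 → f; chars jf.
Extended square: 0.02896/0.00833333 → 3, 0.04047/0.00416667 → 9; chars 39.

NM83jf39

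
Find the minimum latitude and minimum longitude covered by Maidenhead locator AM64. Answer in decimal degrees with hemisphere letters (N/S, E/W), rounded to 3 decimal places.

34.000° N, 168.000° W

Field A=0, M=12: +0·20° lon, +12·10° lat → SW at lon -180°, lat 30°.
Square 6, 4: +6·2° lon, +4·1° lat → SW at lon -168°, lat 34°.
latitude 34.000° N, longitude 168.000° W.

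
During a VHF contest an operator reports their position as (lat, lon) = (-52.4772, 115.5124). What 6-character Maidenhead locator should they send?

Shift to the Maidenhead origin (180°W, 90°S): lon 295.5124, lat 37.5228.
Field (20°×10°, letters A–R): lon ⌊295.5124/20⌋ = 14 → O; lat ⌊37.5228/10⌋ = 3 → D.
Square (2°×1°, digits 0–9): lon ⌊15.5124/2⌋ = 7; lat ⌊7.5228/1⌋ = 7.
Subsquare (5′×2.5′, letters a–x): lon ⌊1.5124/0.0833333⌋ = 18 → s; lat ⌊0.5228/0.0416667⌋ = 12 → m.

OD77sm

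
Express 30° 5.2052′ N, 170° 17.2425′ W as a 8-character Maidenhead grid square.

Offset from 180°W / 90°S: lon 9.71263°, lat 120.08675°.
Field: 9.71263/20 → 0 → A, 120.08675/10 → 12 → M; chars AM.
Square: 9.71263/2 → 4, 0.08675/1 → 0; chars 40.
Subsquare: 1.71263/0.0833333 → 20 → u, 0.08675/0.0416667 → 2 → c; chars uc.
Extended square: 0.04596/0.00833333 → 5, 0.00342/0.00416667 → 0; chars 50.

AM40uc50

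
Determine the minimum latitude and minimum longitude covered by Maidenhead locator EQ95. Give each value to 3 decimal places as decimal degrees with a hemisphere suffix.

75.000° N, 82.000° W

Field E=4, Q=16: +4·20° lon, +16·10° lat → SW at lon -100°, lat 70°.
Square 9, 5: +9·2° lon, +5·1° lat → SW at lon -82°, lat 75°.
latitude 75.000° N, longitude 82.000° W.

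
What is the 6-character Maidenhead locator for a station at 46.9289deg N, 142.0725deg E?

QN16aw

Offset from 180°W / 90°S: lon 322.0725°, lat 136.9289°.
Field: lon ⌊322.0725/20⌋ = 16 → Q; lat ⌊136.9289/10⌋ = 13 → N.
Square: lon ⌊2.0725/2⌋ = 1; lat ⌊6.9289/1⌋ = 6.
Subsquare: lon ⌊0.0725/0.0833333⌋ = 0 → a; lat ⌊0.9289/0.0416667⌋ = 22 → w.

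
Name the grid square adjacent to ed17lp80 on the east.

Longitude extended square 8; +1 → 9.
The latitude characters are unchanged.

ED17lp90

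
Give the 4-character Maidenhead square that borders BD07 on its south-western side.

AD96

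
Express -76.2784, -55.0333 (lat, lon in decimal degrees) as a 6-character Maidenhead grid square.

GB23lr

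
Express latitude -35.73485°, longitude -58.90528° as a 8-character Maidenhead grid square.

GF04ng13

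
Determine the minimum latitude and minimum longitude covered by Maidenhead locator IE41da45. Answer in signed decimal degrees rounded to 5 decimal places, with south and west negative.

Field I=8, E=4: +8·20° lon, +4·10° lat → SW at lon -20°, lat -50°.
Square 4, 1: +4·2° lon, +1·1° lat → SW at lon -12°, lat -49°.
Subsquare d=3, a=0: +3·0.0833333° lon, +0·0.0416667° lat → SW at lon -11.75°, lat -49°.
Extended square 4, 5: +4·0.00833333° lon, +5·0.00416667° lat → SW at lon -11.7167°, lat -48.9792°.
latitude -48.97917, longitude -11.71667.

-48.97917, -11.71667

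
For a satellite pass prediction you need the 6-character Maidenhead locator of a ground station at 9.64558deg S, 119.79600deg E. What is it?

OI90vi

Offset from 180°W / 90°S: lon 299.7960°, lat 80.3544°.
Field: lon ⌊299.7960/20⌋ = 14 → O; lat ⌊80.3544/10⌋ = 8 → I.
Square: lon ⌊19.7960/2⌋ = 9; lat ⌊0.3544/1⌋ = 0.
Subsquare: lon ⌊1.7960/0.0833333⌋ = 21 → v; lat ⌊0.3544/0.0416667⌋ = 8 → i.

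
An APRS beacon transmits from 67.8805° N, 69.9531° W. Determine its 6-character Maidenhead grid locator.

FP57av

Offset from 180°W / 90°S: lon 110.0469°, lat 157.8805°.
Field: 110.0469/20 → 5 → F, 157.8805/10 → 15 → P; chars FP.
Square: 10.0469/2 → 5, 7.8805/1 → 7; chars 57.
Subsquare: 0.0469/0.0833333 → 0 → a, 0.8805/0.0416667 → 21 → v; chars av.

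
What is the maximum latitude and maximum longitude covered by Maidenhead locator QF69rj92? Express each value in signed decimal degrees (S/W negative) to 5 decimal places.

Field Q=16, F=5: +16·20° lon, +5·10° lat → SW at lon 140°, lat -40°.
Square 6, 9: +6·2° lon, +9·1° lat → SW at lon 152°, lat -31°.
Subsquare r=17, j=9: +17·0.0833333° lon, +9·0.0416667° lat → SW at lon 153.417°, lat -30.625°.
Extended square 9, 2: +9·0.00833333° lon, +2·0.00416667° lat → SW at lon 153.492°, lat -30.6167°.
Cell spans 0.00833333° lon × 0.00416667° lat. NE corner is SW corner plus one full cell.
latitude -30.61250, longitude 153.50000.

-30.61250, 153.50000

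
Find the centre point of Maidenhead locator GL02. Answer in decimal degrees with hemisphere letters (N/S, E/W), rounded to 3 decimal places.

Field G=6, L=11: +6·20° lon, +11·10° lat → SW at lon -60°, lat 20°.
Square 0, 2: +0·2° lon, +2·1° lat → SW at lon -60°, lat 22°.
Cell spans 2° lon × 1° lat. Centre is SW corner plus half of each.
latitude 22.500° N, longitude 59.000° W.

22.500° N, 59.000° W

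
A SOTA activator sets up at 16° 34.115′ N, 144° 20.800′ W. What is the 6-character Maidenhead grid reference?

Offset from 180°W / 90°S: lon 35.6533°, lat 106.5686°.
Field: lon ⌊35.6533/20⌋ = 1 → B; lat ⌊106.5686/10⌋ = 10 → K.
Square: lon ⌊15.6533/2⌋ = 7; lat ⌊6.5686/1⌋ = 6.
Subsquare: lon ⌊1.6533/0.0833333⌋ = 19 → t; lat ⌊0.5686/0.0416667⌋ = 13 → n.

BK76tn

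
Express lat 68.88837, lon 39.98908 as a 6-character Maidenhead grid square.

KP98xv

Offset from 180°W / 90°S: lon 219.9891°, lat 158.8884°.
Field (20°×10°, letters A–R): lon ⌊219.9891/20⌋ = 10 → K; lat ⌊158.8884/10⌋ = 15 → P.
Square (2°×1°, digits 0–9): lon ⌊19.9891/2⌋ = 9; lat ⌊8.8884/1⌋ = 8.
Subsquare (5′×2.5′, letters a–x): lon ⌊1.9891/0.0833333⌋ = 23 → x; lat ⌊0.8884/0.0416667⌋ = 21 → v.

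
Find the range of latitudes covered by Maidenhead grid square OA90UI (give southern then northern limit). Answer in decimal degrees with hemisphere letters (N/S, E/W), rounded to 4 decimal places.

89.6667° S, 89.6250° S

Field O=14, A=0: +14·20° lon, +0·10° lat → SW at lon 100°, lat -90°.
Square 9, 0: +9·2° lon, +0·1° lat → SW at lon 118°, lat -90°.
Subsquare u=20, i=8: +20·0.0833333° lon, +8·0.0416667° lat → SW at lon 119.667°, lat -89.6667°.
Cell spans 0.0833333° lon × 0.0416667° lat.
south 89.6667° S, north 89.6250° S.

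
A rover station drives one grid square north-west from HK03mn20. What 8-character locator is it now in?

HK03mn11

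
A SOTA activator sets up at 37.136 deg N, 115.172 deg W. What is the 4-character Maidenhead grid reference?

DM27

Shift to the Maidenhead origin (180°W, 90°S): lon 64.83, lat 127.14.
Field: 64.83/20 → 3 → D, 127.14/10 → 12 → M; chars DM.
Square: 4.83/2 → 2, 7.14/1 → 7; chars 27.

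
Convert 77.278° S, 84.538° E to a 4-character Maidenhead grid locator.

NB22

Offset from 180°W / 90°S: lon 264.54°, lat 12.72°.
Field (20°×10°, letters A–R): 264.54/20 → 13 → N, 12.72/10 → 1 → B; chars NB.
Square (2°×1°, digits 0–9): 4.54/2 → 2, 2.72/1 → 2; chars 22.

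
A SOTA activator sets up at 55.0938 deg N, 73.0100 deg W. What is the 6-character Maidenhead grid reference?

Offset from 180°W / 90°S: lon 106.9900°, lat 145.0938°.
Field (20°×10°, letters A–R): 106.9900/20 → 5 → F, 145.0938/10 → 14 → O; chars FO.
Square (2°×1°, digits 0–9): 6.9900/2 → 3, 5.0938/1 → 5; chars 35.
Subsquare (5′×2.5′, letters a–x): 0.9900/0.0833333 → 11 → l, 0.0938/0.0416667 → 2 → c; chars lc.

FO35lc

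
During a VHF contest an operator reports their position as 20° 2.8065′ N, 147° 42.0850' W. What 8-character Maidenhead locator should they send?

BL60db51

Offset from 180°W / 90°S: lon 32.29858°, lat 110.04677°.
Field (20°×10°, letters A–R): 32.29858/20 → 1 → B, 110.04677/10 → 11 → L; chars BL.
Square (2°×1°, digits 0–9): 12.29858/2 → 6, 0.04677/1 → 0; chars 60.
Subsquare (5′×2.5′, letters a–x): 0.29858/0.0833333 → 3 → d, 0.04677/0.0416667 → 1 → b; chars db.
Extended square (30″×15″, digits 0–9): 0.04858/0.00833333 → 5, 0.00511/0.00416667 → 1; chars 51.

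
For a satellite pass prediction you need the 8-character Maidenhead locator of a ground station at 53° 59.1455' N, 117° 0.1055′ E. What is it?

OO83mx06

Offset from 180°W / 90°S: lon 297.00176°, lat 143.98576°.
Field (20°×10°, letters A–R): 297.00176/20 → 14 → O, 143.98576/10 → 14 → O; chars OO.
Square (2°×1°, digits 0–9): 17.00176/2 → 8, 3.98576/1 → 3; chars 83.
Subsquare (5′×2.5′, letters a–x): 1.00176/0.0833333 → 12 → m, 0.98576/0.0416667 → 23 → x; chars mx.
Extended square (30″×15″, digits 0–9): 0.00176/0.00833333 → 0, 0.02743/0.00416667 → 6; chars 06.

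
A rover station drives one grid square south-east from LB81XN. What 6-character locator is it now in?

LB91am

Longitude subsquare x = 23; +1 → 24, wraps to 0 = a, carry into square.
Longitude square 8; +1 → 9.
Latitude subsquare n = 13; −1 → 12 = m.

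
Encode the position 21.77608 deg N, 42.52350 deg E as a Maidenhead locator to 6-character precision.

LL11gs

Shift to the Maidenhead origin (180°W, 90°S): lon 222.5235, lat 111.7761.
Field: 222.5235/20 → 11 → L, 111.7761/10 → 11 → L; chars LL.
Square: 2.5235/2 → 1, 1.7761/1 → 1; chars 11.
Subsquare: 0.5235/0.0833333 → 6 → g, 0.7761/0.0416667 → 18 → s; chars gs.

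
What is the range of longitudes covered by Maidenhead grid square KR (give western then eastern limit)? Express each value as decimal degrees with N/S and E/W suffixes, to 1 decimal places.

20.0° E, 40.0° E

Field K=10, R=17: +10·20° lon, +17·10° lat → SW at lon 20°, lat 80°.
Cell spans 20° lon × 10° lat.
west 20.0° E, east 40.0° E.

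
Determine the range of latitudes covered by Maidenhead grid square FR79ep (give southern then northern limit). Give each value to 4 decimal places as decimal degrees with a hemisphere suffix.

89.6250° N, 89.6667° N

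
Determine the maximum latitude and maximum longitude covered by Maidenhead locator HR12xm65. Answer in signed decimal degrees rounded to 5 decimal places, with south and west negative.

82.52500, -36.02500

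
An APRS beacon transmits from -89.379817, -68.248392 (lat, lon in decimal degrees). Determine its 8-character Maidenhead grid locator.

FA50vo08

Add 180° to longitude and 90° to latitude: 111.75161, 0.62018.
Field (20°×10°, letters A–R): lon ⌊111.75161/20⌋ = 5 → F; lat ⌊0.62018/10⌋ = 0 → A.
Square (2°×1°, digits 0–9): lon ⌊11.75161/2⌋ = 5; lat ⌊0.62018/1⌋ = 0.
Subsquare (5′×2.5′, letters a–x): lon ⌊1.75161/0.0833333⌋ = 21 → v; lat ⌊0.62018/0.0416667⌋ = 14 → o.
Extended square (30″×15″, digits 0–9): lon ⌊0.00161/0.00833333⌋ = 0; lat ⌊0.03685/0.00416667⌋ = 8.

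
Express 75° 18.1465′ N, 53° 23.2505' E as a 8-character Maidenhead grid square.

LQ65qh62

Shift to the Maidenhead origin (180°W, 90°S): lon 233.38751, lat 165.30244.
Field: 233.38751/20 → 11 → L, 165.30244/10 → 16 → Q; chars LQ.
Square: 13.38751/2 → 6, 5.30244/1 → 5; chars 65.
Subsquare: 1.38751/0.0833333 → 16 → q, 0.30244/0.0416667 → 7 → h; chars qh.
Extended square: 0.05417/0.00833333 → 6, 0.01077/0.00416667 → 2; chars 62.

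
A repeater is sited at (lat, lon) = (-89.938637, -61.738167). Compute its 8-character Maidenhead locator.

FA90db14

Offset from 180°W / 90°S: lon 118.26183°, lat 0.06136°.
Field: 118.26183/20 → 5 → F, 0.06136/10 → 0 → A; chars FA.
Square: 18.26183/2 → 9, 0.06136/1 → 0; chars 90.
Subsquare: 0.26183/0.0833333 → 3 → d, 0.06136/0.0416667 → 1 → b; chars db.
Extended square: 0.01183/0.00833333 → 1, 0.01970/0.00416667 → 4; chars 14.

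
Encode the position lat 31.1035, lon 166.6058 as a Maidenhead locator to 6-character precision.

Add 180° to longitude and 90° to latitude: 346.6058, 121.1035.
Field: 346.6058/20 → 17 → R, 121.1035/10 → 12 → M; chars RM.
Square: 6.6058/2 → 3, 1.1035/1 → 1; chars 31.
Subsquare: 0.6058/0.0833333 → 7 → h, 0.1035/0.0416667 → 2 → c; chars hc.

RM31hc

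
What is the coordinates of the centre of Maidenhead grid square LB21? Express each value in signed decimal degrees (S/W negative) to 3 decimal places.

-78.500, 45.000

Field L=11, B=1: +11·20° lon, +1·10° lat → SW at lon 40°, lat -80°.
Square 2, 1: +2·2° lon, +1·1° lat → SW at lon 44°, lat -79°.
Cell spans 2° lon × 1° lat. Centre is SW corner plus half of each.
latitude -78.500, longitude 45.000.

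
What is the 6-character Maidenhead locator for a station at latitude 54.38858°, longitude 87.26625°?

NO34pj

Shift to the Maidenhead origin (180°W, 90°S): lon 267.2663, lat 144.3886.
Field: lon ⌊267.2663/20⌋ = 13 → N; lat ⌊144.3886/10⌋ = 14 → O.
Square: lon ⌊7.2663/2⌋ = 3; lat ⌊4.3886/1⌋ = 4.
Subsquare: lon ⌊1.2663/0.0833333⌋ = 15 → p; lat ⌊0.3886/0.0416667⌋ = 9 → j.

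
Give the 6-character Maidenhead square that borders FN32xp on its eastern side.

FN42ap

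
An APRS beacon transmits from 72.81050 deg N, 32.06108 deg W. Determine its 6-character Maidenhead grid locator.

HQ32xt

Offset from 180°W / 90°S: lon 147.9389°, lat 162.8105°.
Field (20°×10°, letters A–R): lon ⌊147.9389/20⌋ = 7 → H; lat ⌊162.8105/10⌋ = 16 → Q.
Square (2°×1°, digits 0–9): lon ⌊7.9389/2⌋ = 3; lat ⌊2.8105/1⌋ = 2.
Subsquare (5′×2.5′, letters a–x): lon ⌊1.9389/0.0833333⌋ = 23 → x; lat ⌊0.8105/0.0416667⌋ = 19 → t.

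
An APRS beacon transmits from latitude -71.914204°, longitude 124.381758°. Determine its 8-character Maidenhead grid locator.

PB28ec50

Add 180° to longitude and 90° to latitude: 304.38176, 18.08580.
Field: 304.38176/20 → 15 → P, 18.08580/10 → 1 → B; chars PB.
Square: 4.38176/2 → 2, 8.08580/1 → 8; chars 28.
Subsquare: 0.38176/0.0833333 → 4 → e, 0.08580/0.0416667 → 2 → c; chars ec.
Extended square: 0.04842/0.00833333 → 5, 0.00246/0.00416667 → 0; chars 50.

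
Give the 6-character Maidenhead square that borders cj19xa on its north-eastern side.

Longitude subsquare x = 23; +1 → 24, wraps to 0 = a, carry into square.
Longitude square 1; +1 → 2.
Latitude subsquare a = 0; +1 → 1 = b.

CJ29ab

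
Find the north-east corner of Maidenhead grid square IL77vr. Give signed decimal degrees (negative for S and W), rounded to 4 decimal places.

27.7500, -4.1667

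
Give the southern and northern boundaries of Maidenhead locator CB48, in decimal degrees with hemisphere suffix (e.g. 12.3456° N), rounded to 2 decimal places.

72.00° S, 71.00° S

Field C=2, B=1: +2·20° lon, +1·10° lat → SW at lon -140°, lat -80°.
Square 4, 8: +4·2° lon, +8·1° lat → SW at lon -132°, lat -72°.
Cell spans 2° lon × 1° lat.
south 72.00° S, north 71.00° S.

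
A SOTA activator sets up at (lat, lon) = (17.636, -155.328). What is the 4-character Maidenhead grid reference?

BK27

Shift to the Maidenhead origin (180°W, 90°S): lon 24.67, lat 107.64.
Field: lon ⌊24.67/20⌋ = 1 → B; lat ⌊107.64/10⌋ = 10 → K.
Square: lon ⌊4.67/2⌋ = 2; lat ⌊7.64/1⌋ = 7.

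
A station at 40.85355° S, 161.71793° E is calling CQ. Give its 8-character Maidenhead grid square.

RE09ud65

Offset from 180°W / 90°S: lon 341.71793°, lat 49.14645°.
Field: 341.71793/20 → 17 → R, 49.14645/10 → 4 → E; chars RE.
Square: 1.71793/2 → 0, 9.14645/1 → 9; chars 09.
Subsquare: 1.71793/0.0833333 → 20 → u, 0.14645/0.0416667 → 3 → d; chars ud.
Extended square: 0.05126/0.00833333 → 6, 0.02145/0.00416667 → 5; chars 65.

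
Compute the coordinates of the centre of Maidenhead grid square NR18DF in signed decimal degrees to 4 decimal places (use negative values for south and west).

88.2292, 82.2917

Field N=13, R=17: +13·20° lon, +17·10° lat → SW at lon 80°, lat 80°.
Square 1, 8: +1·2° lon, +8·1° lat → SW at lon 82°, lat 88°.
Subsquare d=3, f=5: +3·0.0833333° lon, +5·0.0416667° lat → SW at lon 82.25°, lat 88.2083°.
Cell spans 0.0833333° lon × 0.0416667° lat. Centre is SW corner plus half of each.
latitude 88.2292, longitude 82.2917.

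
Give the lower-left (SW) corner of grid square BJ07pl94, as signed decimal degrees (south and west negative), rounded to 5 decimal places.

7.47500, -158.67500

Field B=1, J=9: +1·20° lon, +9·10° lat → SW at lon -160°, lat 0°.
Square 0, 7: +0·2° lon, +7·1° lat → SW at lon -160°, lat 7°.
Subsquare p=15, l=11: +15·0.0833333° lon, +11·0.0416667° lat → SW at lon -158.75°, lat 7.45833°.
Extended square 9, 4: +9·0.00833333° lon, +4·0.00416667° lat → SW at lon -158.675°, lat 7.475°.
latitude 7.47500, longitude -158.67500.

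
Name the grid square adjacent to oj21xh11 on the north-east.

Longitude extended square 1; +1 → 2.
Latitude extended square 1; +1 → 2.

OJ21xh22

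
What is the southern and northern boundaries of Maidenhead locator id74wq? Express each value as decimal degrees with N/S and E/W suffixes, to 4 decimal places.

55.3333° S, 55.2917° S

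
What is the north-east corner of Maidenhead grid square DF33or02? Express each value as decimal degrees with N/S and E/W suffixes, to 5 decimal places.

Field D=3, F=5: +3·20° lon, +5·10° lat → SW at lon -120°, lat -40°.
Square 3, 3: +3·2° lon, +3·1° lat → SW at lon -114°, lat -37°.
Subsquare o=14, r=17: +14·0.0833333° lon, +17·0.0416667° lat → SW at lon -112.833°, lat -36.2917°.
Extended square 0, 2: +0·0.00833333° lon, +2·0.00416667° lat → SW at lon -112.833°, lat -36.2833°.
Cell spans 0.00833333° lon × 0.00416667° lat. NE corner is SW corner plus one full cell.
latitude 36.27917° S, longitude 112.82500° W.

36.27917° S, 112.82500° W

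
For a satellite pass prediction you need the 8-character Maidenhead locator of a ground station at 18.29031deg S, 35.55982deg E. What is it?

Offset from 180°W / 90°S: lon 215.55982°, lat 71.70969°.
Field (20°×10°, letters A–R): lon ⌊215.55982/20⌋ = 10 → K; lat ⌊71.70969/10⌋ = 7 → H.
Square (2°×1°, digits 0–9): lon ⌊15.55982/2⌋ = 7; lat ⌊1.70969/1⌋ = 1.
Subsquare (5′×2.5′, letters a–x): lon ⌊1.55982/0.0833333⌋ = 18 → s; lat ⌊0.70969/0.0416667⌋ = 17 → r.
Extended square (30″×15″, digits 0–9): lon ⌊0.05982/0.00833333⌋ = 7; lat ⌊0.00136/0.00416667⌋ = 0.

KH71sr70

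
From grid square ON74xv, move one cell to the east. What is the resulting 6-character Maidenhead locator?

ON84av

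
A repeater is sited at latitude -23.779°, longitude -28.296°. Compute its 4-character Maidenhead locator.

HG56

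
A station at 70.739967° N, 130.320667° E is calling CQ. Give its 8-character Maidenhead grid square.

Shift to the Maidenhead origin (180°W, 90°S): lon 310.32067, lat 160.73997.
Field: 310.32067/20 → 15 → P, 160.73997/10 → 16 → Q; chars PQ.
Square: 10.32067/2 → 5, 0.73997/1 → 0; chars 50.
Subsquare: 0.32067/0.0833333 → 3 → d, 0.73997/0.0416667 → 17 → r; chars dr.
Extended square: 0.07067/0.00833333 → 8, 0.03163/0.00416667 → 7; chars 87.

PQ50dr87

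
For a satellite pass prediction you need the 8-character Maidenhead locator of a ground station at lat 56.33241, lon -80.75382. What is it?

Offset from 180°W / 90°S: lon 99.24618°, lat 146.33241°.
Field: 99.24618/20 → 4 → E, 146.33241/10 → 14 → O; chars EO.
Square: 19.24618/2 → 9, 6.33241/1 → 6; chars 96.
Subsquare: 1.24618/0.0833333 → 14 → o, 0.33241/0.0416667 → 7 → h; chars oh.
Extended square: 0.07951/0.00833333 → 9, 0.04074/0.00416667 → 9; chars 99.

EO96oh99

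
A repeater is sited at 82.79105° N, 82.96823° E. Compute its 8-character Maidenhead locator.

NR12ls69

Add 180° to longitude and 90° to latitude: 262.96823, 172.79105.
Field: lon ⌊262.96823/20⌋ = 13 → N; lat ⌊172.79105/10⌋ = 17 → R.
Square: lon ⌊2.96823/2⌋ = 1; lat ⌊2.79105/1⌋ = 2.
Subsquare: lon ⌊0.96823/0.0833333⌋ = 11 → l; lat ⌊0.79105/0.0416667⌋ = 18 → s.
Extended square: lon ⌊0.05156/0.00833333⌋ = 6; lat ⌊0.04105/0.00416667⌋ = 9.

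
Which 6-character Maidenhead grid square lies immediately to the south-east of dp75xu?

Longitude subsquare x = 23; +1 → 24, wraps to 0 = a, carry into square.
Longitude square 7; +1 → 8.
Latitude subsquare u = 20; −1 → 19 = t.

DP85at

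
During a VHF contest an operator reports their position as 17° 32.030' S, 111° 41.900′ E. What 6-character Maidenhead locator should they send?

OH52ul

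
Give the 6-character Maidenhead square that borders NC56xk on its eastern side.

NC66ak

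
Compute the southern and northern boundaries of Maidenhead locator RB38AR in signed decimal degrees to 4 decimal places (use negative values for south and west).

-71.2917, -71.2500

Field R=17, B=1: +17·20° lon, +1·10° lat → SW at lon 160°, lat -80°.
Square 3, 8: +3·2° lon, +8·1° lat → SW at lon 166°, lat -72°.
Subsquare a=0, r=17: +0·0.0833333° lon, +17·0.0416667° lat → SW at lon 166°, lat -71.2917°.
Cell spans 0.0833333° lon × 0.0416667° lat.
south -71.2917, north -71.2500.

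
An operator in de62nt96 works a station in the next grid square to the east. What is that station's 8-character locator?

DE62ot06

Longitude extended square 9; +1 → 10, wraps to 0, carry into subsquare.
Longitude subsquare n = 13; +1 → 14 = o.
The latitude characters are unchanged.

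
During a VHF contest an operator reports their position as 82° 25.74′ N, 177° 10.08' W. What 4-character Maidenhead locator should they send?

AR12

Shift to the Maidenhead origin (180°W, 90°S): lon 2.83, lat 172.43.
Field (20°×10°, letters A–R): 2.83/20 → 0 → A, 172.43/10 → 17 → R; chars AR.
Square (2°×1°, digits 0–9): 2.83/2 → 1, 2.43/1 → 2; chars 12.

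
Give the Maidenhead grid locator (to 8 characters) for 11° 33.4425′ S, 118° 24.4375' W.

DH08tk16

Offset from 180°W / 90°S: lon 61.59271°, lat 78.44262°.
Field: lon ⌊61.59271/20⌋ = 3 → D; lat ⌊78.44262/10⌋ = 7 → H.
Square: lon ⌊1.59271/2⌋ = 0; lat ⌊8.44262/1⌋ = 8.
Subsquare: lon ⌊1.59271/0.0833333⌋ = 19 → t; lat ⌊0.44262/0.0416667⌋ = 10 → k.
Extended square: lon ⌊0.00938/0.00833333⌋ = 1; lat ⌊0.02596/0.00416667⌋ = 6.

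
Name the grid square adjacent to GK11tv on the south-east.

GK11uu

Longitude subsquare t = 19; +1 → 20 = u.
Latitude subsquare v = 21; −1 → 20 = u.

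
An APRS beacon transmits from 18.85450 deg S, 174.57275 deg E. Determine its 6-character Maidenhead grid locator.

Add 180° to longitude and 90° to latitude: 354.5728, 71.1455.
Field: lon ⌊354.5728/20⌋ = 17 → R; lat ⌊71.1455/10⌋ = 7 → H.
Square: lon ⌊14.5728/2⌋ = 7; lat ⌊1.1455/1⌋ = 1.
Subsquare: lon ⌊0.5728/0.0833333⌋ = 6 → g; lat ⌊0.1455/0.0416667⌋ = 3 → d.

RH71gd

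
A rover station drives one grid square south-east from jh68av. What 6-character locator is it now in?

JH68bu

Longitude subsquare a = 0; +1 → 1 = b.
Latitude subsquare v = 21; −1 → 20 = u.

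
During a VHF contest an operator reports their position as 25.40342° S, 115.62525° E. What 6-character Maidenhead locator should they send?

Shift to the Maidenhead origin (180°W, 90°S): lon 295.6252, lat 64.5966.
Field: 295.6252/20 → 14 → O, 64.5966/10 → 6 → G; chars OG.
Square: 15.6252/2 → 7, 4.5966/1 → 4; chars 74.
Subsquare: 1.6252/0.0833333 → 19 → t, 0.5966/0.0416667 → 14 → o; chars to.

OG74to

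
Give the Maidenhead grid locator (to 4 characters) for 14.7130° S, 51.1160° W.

Offset from 180°W / 90°S: lon 128.88°, lat 75.29°.
Field (20°×10°, letters A–R): lon ⌊128.88/20⌋ = 6 → G; lat ⌊75.29/10⌋ = 7 → H.
Square (2°×1°, digits 0–9): lon ⌊8.88/2⌋ = 4; lat ⌊5.29/1⌋ = 5.

GH45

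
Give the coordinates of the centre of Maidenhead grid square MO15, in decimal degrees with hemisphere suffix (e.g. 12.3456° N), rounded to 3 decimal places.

55.500° N, 63.000° E

Field M=12, O=14: +12·20° lon, +14·10° lat → SW at lon 60°, lat 50°.
Square 1, 5: +1·2° lon, +5·1° lat → SW at lon 62°, lat 55°.
Cell spans 2° lon × 1° lat. Centre is SW corner plus half of each.
latitude 55.500° N, longitude 63.000° E.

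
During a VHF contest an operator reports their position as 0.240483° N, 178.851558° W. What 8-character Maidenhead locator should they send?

Add 180° to longitude and 90° to latitude: 1.14844, 90.24048.
Field: 1.14844/20 → 0 → A, 90.24048/10 → 9 → J; chars AJ.
Square: 1.14844/2 → 0, 0.24048/1 → 0; chars 00.
Subsquare: 1.14844/0.0833333 → 13 → n, 0.24048/0.0416667 → 5 → f; chars nf.
Extended square: 0.06511/0.00833333 → 7, 0.03215/0.00416667 → 7; chars 77.

AJ00nf77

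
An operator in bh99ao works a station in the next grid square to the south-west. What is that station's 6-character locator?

BH89xn

Longitude subsquare a = 0; −1 → -1, wraps to 23 = x, carry into square.
Longitude square 9; −1 → 8.
Latitude subsquare o = 14; −1 → 13 = n.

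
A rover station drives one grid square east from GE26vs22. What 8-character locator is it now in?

GE26vs32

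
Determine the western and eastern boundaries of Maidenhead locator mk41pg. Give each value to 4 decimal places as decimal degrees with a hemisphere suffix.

Field M=12, K=10: +12·20° lon, +10·10° lat → SW at lon 60°, lat 10°.
Square 4, 1: +4·2° lon, +1·1° lat → SW at lon 68°, lat 11°.
Subsquare p=15, g=6: +15·0.0833333° lon, +6·0.0416667° lat → SW at lon 69.25°, lat 11.25°.
Cell spans 0.0833333° lon × 0.0416667° lat.
west 69.2500° E, east 69.3333° E.

69.2500° E, 69.3333° E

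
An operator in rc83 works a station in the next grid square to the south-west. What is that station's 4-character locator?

RC72

Longitude square 8; −1 → 7.
Latitude square 3; −1 → 2.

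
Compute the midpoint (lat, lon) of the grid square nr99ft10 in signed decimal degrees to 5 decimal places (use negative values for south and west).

Field N=13, R=17: +13·20° lon, +17·10° lat → SW at lon 80°, lat 80°.
Square 9, 9: +9·2° lon, +9·1° lat → SW at lon 98°, lat 89°.
Subsquare f=5, t=19: +5·0.0833333° lon, +19·0.0416667° lat → SW at lon 98.4167°, lat 89.7917°.
Extended square 1, 0: +1·0.00833333° lon, +0·0.00416667° lat → SW at lon 98.425°, lat 89.7917°.
Cell spans 0.00833333° lon × 0.00416667° lat. Centre is SW corner plus half of each.
latitude 89.79375, longitude 98.42917.

89.79375, 98.42917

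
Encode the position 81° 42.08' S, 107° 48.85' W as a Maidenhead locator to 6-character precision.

Add 180° to longitude and 90° to latitude: 72.1858, 8.2987.
Field: 72.1858/20 → 3 → D, 8.2987/10 → 0 → A; chars DA.
Square: 12.1858/2 → 6, 8.2987/1 → 8; chars 68.
Subsquare: 0.1858/0.0833333 → 2 → c, 0.2987/0.0416667 → 7 → h; chars ch.

DA68ch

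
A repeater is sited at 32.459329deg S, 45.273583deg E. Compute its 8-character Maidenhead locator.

LF27pm29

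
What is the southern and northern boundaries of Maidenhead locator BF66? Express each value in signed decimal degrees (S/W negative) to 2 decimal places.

Field B=1, F=5: +1·20° lon, +5·10° lat → SW at lon -160°, lat -40°.
Square 6, 6: +6·2° lon, +6·1° lat → SW at lon -148°, lat -34°.
Cell spans 2° lon × 1° lat.
south -34.00, north -33.00.

-34.00, -33.00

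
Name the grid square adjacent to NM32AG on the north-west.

NM22xh

Longitude subsquare a = 0; −1 → -1, wraps to 23 = x, carry into square.
Longitude square 3; −1 → 2.
Latitude subsquare g = 6; +1 → 7 = h.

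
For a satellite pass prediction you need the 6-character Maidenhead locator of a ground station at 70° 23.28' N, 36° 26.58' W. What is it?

Shift to the Maidenhead origin (180°W, 90°S): lon 143.5570, lat 160.3880.
Field: 143.5570/20 → 7 → H, 160.3880/10 → 16 → Q; chars HQ.
Square: 3.5570/2 → 1, 0.3880/1 → 0; chars 10.
Subsquare: 1.5570/0.0833333 → 18 → s, 0.3880/0.0416667 → 9 → j; chars sj.

HQ10sj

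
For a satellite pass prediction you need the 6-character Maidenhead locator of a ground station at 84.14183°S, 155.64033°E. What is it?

QA75tu

Offset from 180°W / 90°S: lon 335.6403°, lat 5.8582°.
Field: 335.6403/20 → 16 → Q, 5.8582/10 → 0 → A; chars QA.
Square: 15.6403/2 → 7, 5.8582/1 → 5; chars 75.
Subsquare: 1.6403/0.0833333 → 19 → t, 0.8582/0.0416667 → 20 → u; chars tu.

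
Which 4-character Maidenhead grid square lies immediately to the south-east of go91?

Longitude square 9; +1 → 10, wraps to 0, carry into field.
Longitude field G = 6; +1 → 7 = H.
Latitude square 1; −1 → 0.

HO00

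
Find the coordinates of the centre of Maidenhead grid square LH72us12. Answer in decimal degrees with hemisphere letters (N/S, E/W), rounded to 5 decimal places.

Field L=11, H=7: +11·20° lon, +7·10° lat → SW at lon 40°, lat -20°.
Square 7, 2: +7·2° lon, +2·1° lat → SW at lon 54°, lat -18°.
Subsquare u=20, s=18: +20·0.0833333° lon, +18·0.0416667° lat → SW at lon 55.6667°, lat -17.25°.
Extended square 1, 2: +1·0.00833333° lon, +2·0.00416667° lat → SW at lon 55.675°, lat -17.2417°.
Cell spans 0.00833333° lon × 0.00416667° lat. Centre is SW corner plus half of each.
latitude 17.23958° S, longitude 55.67917° E.

17.23958° S, 55.67917° E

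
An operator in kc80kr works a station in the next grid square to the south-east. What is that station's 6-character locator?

KC80lq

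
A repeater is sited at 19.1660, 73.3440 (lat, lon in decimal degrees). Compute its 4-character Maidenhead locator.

Offset from 180°W / 90°S: lon 253.34°, lat 109.17°.
Field: lon ⌊253.34/20⌋ = 12 → M; lat ⌊109.17/10⌋ = 10 → K.
Square: lon ⌊13.34/2⌋ = 6; lat ⌊9.17/1⌋ = 9.

MK69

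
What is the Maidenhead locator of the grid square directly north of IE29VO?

IE29vp

Latitude subsquare o = 14; +1 → 15 = p.
The longitude characters are unchanged.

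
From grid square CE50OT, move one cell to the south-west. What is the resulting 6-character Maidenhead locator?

CE50ns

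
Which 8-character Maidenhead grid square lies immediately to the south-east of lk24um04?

LK24um13

Longitude extended square 0; +1 → 1.
Latitude extended square 4; −1 → 3.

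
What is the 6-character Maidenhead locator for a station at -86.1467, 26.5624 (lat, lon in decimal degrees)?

KA33gu

Add 180° to longitude and 90° to latitude: 206.5624, 3.8533.
Field (20°×10°, letters A–R): lon ⌊206.5624/20⌋ = 10 → K; lat ⌊3.8533/10⌋ = 0 → A.
Square (2°×1°, digits 0–9): lon ⌊6.5624/2⌋ = 3; lat ⌊3.8533/1⌋ = 3.
Subsquare (5′×2.5′, letters a–x): lon ⌊0.5624/0.0833333⌋ = 6 → g; lat ⌊0.8533/0.0416667⌋ = 20 → u.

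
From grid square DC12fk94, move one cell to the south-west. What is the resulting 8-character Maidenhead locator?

Longitude extended square 9; −1 → 8.
Latitude extended square 4; −1 → 3.

DC12fk83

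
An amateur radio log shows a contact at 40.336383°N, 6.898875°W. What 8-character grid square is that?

Shift to the Maidenhead origin (180°W, 90°S): lon 173.10112, lat 130.33638.
Field: 173.10112/20 → 8 → I, 130.33638/10 → 13 → N; chars IN.
Square: 13.10112/2 → 6, 0.33638/1 → 0; chars 60.
Subsquare: 1.10112/0.0833333 → 13 → n, 0.33638/0.0416667 → 8 → i; chars ni.
Extended square: 0.01779/0.00833333 → 2, 0.00305/0.00416667 → 0; chars 20.

IN60ni20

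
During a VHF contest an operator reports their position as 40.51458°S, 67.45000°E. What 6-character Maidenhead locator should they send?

ME39rl

Shift to the Maidenhead origin (180°W, 90°S): lon 247.4500, lat 49.4854.
Field: lon ⌊247.4500/20⌋ = 12 → M; lat ⌊49.4854/10⌋ = 4 → E.
Square: lon ⌊7.4500/2⌋ = 3; lat ⌊9.4854/1⌋ = 9.
Subsquare: lon ⌊1.4500/0.0833333⌋ = 17 → r; lat ⌊0.4854/0.0416667⌋ = 11 → l.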